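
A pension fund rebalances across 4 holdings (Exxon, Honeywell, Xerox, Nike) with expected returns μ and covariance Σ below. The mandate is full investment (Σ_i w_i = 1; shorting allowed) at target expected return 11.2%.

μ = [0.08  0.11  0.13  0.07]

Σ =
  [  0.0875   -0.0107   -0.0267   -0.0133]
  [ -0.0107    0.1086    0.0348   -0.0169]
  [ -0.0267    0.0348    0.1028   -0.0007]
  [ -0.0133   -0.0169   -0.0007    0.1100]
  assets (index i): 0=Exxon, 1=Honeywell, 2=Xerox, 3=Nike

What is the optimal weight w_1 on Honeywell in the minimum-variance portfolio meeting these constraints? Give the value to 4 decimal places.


x=Σ⁻¹μ = [1.5929  0.8763  1.3883  0.9724]
y=Σ⁻¹𝟙 = [17.9656  9.3381  11.3196  12.7698]
a=μᵀx=0.472369  b=𝟙ᵀx=4.829875  c=𝟙ᵀy=51.393127  D=ac−b²=0.948814
λ₁=(c·0.112−b)/D = (51.393127·0.112−4.829875)/0.948814 = 0.976119
λ₂=(a−b·0.112)/D = (0.472369−4.829875·0.112)/0.948814 = -0.072277
w* = 0.976119·x + -0.072277·y:
  w_0 = 0.976119·1.5929 + -0.072277·17.9656 = 0.2563  (Exxon)
  w_1 = 0.976119·0.8763 + -0.072277·9.3381 = 0.1804  (Honeywell)
  w_2 = 0.976119·1.3883 + -0.072277·11.3196 = 0.5370  (Xerox)
  w_3 = 0.976119·0.9724 + -0.072277·12.7698 = 0.0262  (Nike)
Σw_i=1.0000  μᵀw=0.1120
σ²=wᵀΣw=λ₁·μ_p+λ₂ = 0.976119·0.112 + -0.072277 = 0.037048 ≈ 0.0370

0.1804


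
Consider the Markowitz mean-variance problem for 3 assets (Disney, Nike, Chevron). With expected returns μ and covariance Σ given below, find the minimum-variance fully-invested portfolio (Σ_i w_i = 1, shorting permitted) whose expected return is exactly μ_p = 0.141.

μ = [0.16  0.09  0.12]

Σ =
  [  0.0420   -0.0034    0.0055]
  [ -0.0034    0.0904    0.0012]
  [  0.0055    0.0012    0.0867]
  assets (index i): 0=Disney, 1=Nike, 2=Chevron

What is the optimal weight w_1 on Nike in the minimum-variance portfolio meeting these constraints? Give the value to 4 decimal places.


u=Σ⁻¹μ = [3.7523  1.1217  1.1305]
v=Σ⁻¹𝟙 = [23.4719  11.8136  9.8815]
a=μᵀu=0.836981  b=𝟙ᵀu=6.004501  c=𝟙ᵀv=45.166946  D=ac−b²=1.749829
λ₁=(c·0.141−b)/D = (45.166946·0.141−6.004501)/1.749829 = 0.208043
λ₂=(a−b·0.141)/D = (0.836981−6.004501·0.141)/1.749829 = -0.005517
w* = 0.208043·u + -0.005517·v:
  w_0 = 0.208043·3.7523 + -0.005517·23.4719 = 0.6511  (Disney)
  w_1 = 0.208043·1.1217 + -0.005517·11.8136 = 0.1682  (Nike)
  w_2 = 0.208043·1.1305 + -0.005517·9.8815 = 0.1807  (Chevron)
Σw_i=1.0000  μᵀw=0.1410
σ²=wᵀΣw=λ₁·μ_p+λ₂ = 0.208043·0.141 + -0.005517 = 0.023817 ≈ 0.0238

0.1682


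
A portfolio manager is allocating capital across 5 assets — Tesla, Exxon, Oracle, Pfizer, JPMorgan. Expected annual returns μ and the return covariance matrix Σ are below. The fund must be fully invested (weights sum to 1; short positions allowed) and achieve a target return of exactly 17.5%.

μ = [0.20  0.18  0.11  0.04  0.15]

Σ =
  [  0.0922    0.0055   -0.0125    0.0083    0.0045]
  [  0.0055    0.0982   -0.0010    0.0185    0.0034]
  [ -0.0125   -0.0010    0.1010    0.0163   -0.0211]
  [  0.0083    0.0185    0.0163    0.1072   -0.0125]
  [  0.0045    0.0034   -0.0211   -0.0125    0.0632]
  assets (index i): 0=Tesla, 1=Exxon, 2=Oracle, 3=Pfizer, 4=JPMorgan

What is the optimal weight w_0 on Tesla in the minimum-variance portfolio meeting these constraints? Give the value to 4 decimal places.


p=Σ⁻¹μ = [2.2076  1.6442  1.9672  -0.0573  2.7732]
q=Σ⁻¹𝟙 = [10.6626  7.6077  14.4745  7.4327  20.9569]
a=μᵀp=1.367558  b=𝟙ᵀp=8.534934  c=𝟙ᵀq=61.134339  D=ac−b²=10.759687
λ₁=(c·0.175−b)/D = (61.134339·0.175−8.534934)/10.759687 = 0.201082
λ₂=(a−b·0.175)/D = (1.367558−8.534934·0.175)/10.759687 = -0.011715
w* = 0.201082·p + -0.011715·q:
  w_0 = 0.201082·2.2076 + -0.011715·10.6626 = 0.3190  (Tesla)
  w_1 = 0.201082·1.6442 + -0.011715·7.6077 = 0.2415  (Exxon)
  w_2 = 0.201082·1.9672 + -0.011715·14.4745 = 0.2260  (Oracle)
  w_3 = 0.201082·-0.0573 + -0.011715·7.4327 = -0.0986  (Pfizer)
  w_4 = 0.201082·2.7732 + -0.011715·20.9569 = 0.3121  (JPMorgan)
Σw_i=1.0000  μᵀw=0.1750
σ²=wᵀΣw=λ₁·μ_p+λ₂ = 0.201082·0.175 + -0.011715 = 0.023474 ≈ 0.0235

0.3190


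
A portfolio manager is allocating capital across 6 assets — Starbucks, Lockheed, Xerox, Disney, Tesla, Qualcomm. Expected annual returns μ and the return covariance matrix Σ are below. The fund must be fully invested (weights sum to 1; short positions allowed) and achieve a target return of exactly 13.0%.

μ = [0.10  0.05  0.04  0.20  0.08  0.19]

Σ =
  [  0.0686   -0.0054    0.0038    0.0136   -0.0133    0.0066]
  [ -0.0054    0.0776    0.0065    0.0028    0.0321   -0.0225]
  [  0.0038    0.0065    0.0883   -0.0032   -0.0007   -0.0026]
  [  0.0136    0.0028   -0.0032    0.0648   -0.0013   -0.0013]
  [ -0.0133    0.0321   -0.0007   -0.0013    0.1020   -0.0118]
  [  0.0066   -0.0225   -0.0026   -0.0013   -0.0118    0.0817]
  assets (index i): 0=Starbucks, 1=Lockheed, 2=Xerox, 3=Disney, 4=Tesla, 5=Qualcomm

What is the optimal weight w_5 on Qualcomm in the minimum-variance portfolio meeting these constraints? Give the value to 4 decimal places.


g=Σ⁻¹μ = [0.8360  0.9447  0.5428  2.9706  0.9523  2.7203]
h=Σ⁻¹𝟙 = [12.6073  13.3489  10.8508  13.2718  9.4359  16.8170]
a=μᵀg=1.339711  b=𝟙ᵀg=8.966689  c=𝟙ᵀh=76.331832  D=ac−b²=21.861075
λ₁=(c·0.130−b)/D = (76.331832·0.130−8.966689)/21.861075 = 0.043751
λ₂=(a−b·0.130)/D = (1.339711−8.966689·0.130)/21.861075 = 0.007961
w* = 0.043751·g + 0.007961·h:
  w_0 = 0.043751·0.8360 + 0.007961·12.6073 = 0.1369  (Starbucks)
  w_1 = 0.043751·0.9447 + 0.007961·13.3489 = 0.1476  (Lockheed)
  w_2 = 0.043751·0.5428 + 0.007961·10.8508 = 0.1101  (Xerox)
  w_3 = 0.043751·2.9706 + 0.007961·13.2718 = 0.2356  (Disney)
  w_4 = 0.043751·0.9523 + 0.007961·9.4359 = 0.1168  (Tesla)
  w_5 = 0.043751·2.7203 + 0.007961·16.8170 = 0.2529  (Qualcomm)
Σw_i=1.0000  μᵀw=0.1300
σ²=wᵀΣw=λ₁·μ_p+λ₂ = 0.043751·0.130 + 0.007961 = 0.013649 ≈ 0.0136

0.2529


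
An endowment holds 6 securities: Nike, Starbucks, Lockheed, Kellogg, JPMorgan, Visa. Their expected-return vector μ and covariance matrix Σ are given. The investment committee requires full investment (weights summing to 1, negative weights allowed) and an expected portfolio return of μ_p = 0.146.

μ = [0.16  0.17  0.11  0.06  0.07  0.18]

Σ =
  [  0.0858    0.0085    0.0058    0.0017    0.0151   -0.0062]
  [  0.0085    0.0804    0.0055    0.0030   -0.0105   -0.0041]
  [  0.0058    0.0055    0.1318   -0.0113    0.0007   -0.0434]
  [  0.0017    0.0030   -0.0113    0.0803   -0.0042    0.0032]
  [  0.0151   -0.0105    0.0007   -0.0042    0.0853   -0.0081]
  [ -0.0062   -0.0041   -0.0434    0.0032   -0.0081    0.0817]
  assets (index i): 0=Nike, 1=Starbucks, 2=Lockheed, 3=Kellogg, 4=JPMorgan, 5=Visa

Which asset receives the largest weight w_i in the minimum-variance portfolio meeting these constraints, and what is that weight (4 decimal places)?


p=Σ⁻¹μ = [1.5593  2.1205  1.9014  0.8231  1.1649  3.5212]
q=Σ⁻¹𝟙 = [8.1170  13.0772  15.1955  13.7979  14.5865  22.4899]
a=μᵀp=1.583875  b=𝟙ᵀp=11.090438  c=𝟙ᵀq=87.263873  D=ac−b²=15.217233
λ₁=(c·0.146−b)/D = (87.263873·0.146−11.090438)/15.217233 = 0.108435
λ₂=(a−b·0.146)/D = (1.583875−11.090438·0.146)/15.217233 = -0.002322
w* = 0.108435·p + -0.002322·q:
  w_0 = 0.108435·1.5593 + -0.002322·8.1170 = 0.1502  (Nike)
  w_1 = 0.108435·2.1205 + -0.002322·13.0772 = 0.1996  (Starbucks)
  w_2 = 0.108435·1.9014 + -0.002322·15.1955 = 0.1709  (Lockheed)
  w_3 = 0.108435·0.8231 + -0.002322·13.7979 = 0.0572  (Kellogg)
  w_4 = 0.108435·1.1649 + -0.002322·14.5865 = 0.0925  (JPMorgan)
  w_5 = 0.108435·3.5212 + -0.002322·22.4899 = 0.3296  (Visa)
Σw_i=1.0000  μᵀw=0.1460
σ²=wᵀΣw=λ₁·μ_p+λ₂ = 0.108435·0.146 + -0.002322 = 0.013510 ≈ 0.0135

Visa (0.3296)


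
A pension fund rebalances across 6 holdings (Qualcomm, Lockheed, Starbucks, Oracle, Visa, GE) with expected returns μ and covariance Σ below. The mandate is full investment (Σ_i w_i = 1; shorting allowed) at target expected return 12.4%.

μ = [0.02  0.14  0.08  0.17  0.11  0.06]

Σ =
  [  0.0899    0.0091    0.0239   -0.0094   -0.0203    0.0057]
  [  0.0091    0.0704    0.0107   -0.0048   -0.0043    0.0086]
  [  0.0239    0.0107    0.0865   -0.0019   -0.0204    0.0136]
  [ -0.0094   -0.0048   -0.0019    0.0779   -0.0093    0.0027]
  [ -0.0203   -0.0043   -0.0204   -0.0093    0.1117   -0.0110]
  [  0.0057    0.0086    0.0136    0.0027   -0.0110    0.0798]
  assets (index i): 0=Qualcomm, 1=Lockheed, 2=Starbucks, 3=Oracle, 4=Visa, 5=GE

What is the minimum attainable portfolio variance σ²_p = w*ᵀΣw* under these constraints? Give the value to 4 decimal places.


0.0155

g=Σ⁻¹μ = [0.3597  2.0113  0.9237  2.5412  1.5552  0.4804]
h=Σ⁻¹𝟙 = [12.1087  12.0804  9.1595  16.7812  15.7125  10.4016]
a=μᵀg=0.994565  b=𝟙ᵀg=7.871473  c=𝟙ᵀh=76.243992  D=ac−b²=13.869531
λ₁=(c·0.124−b)/D = (76.243992·0.124−7.871473)/13.869531 = 0.114119
λ₂=(a−b·0.124)/D = (0.994565−7.871473·0.124)/13.869531 = 0.001334
w* = 0.114119·g + 0.001334·h:
  w_0 = 0.114119·0.3597 + 0.001334·12.1087 = 0.0572  (Qualcomm)
  w_1 = 0.114119·2.0113 + 0.001334·12.0804 = 0.2456  (Lockheed)
  w_2 = 0.114119·0.9237 + 0.001334·9.1595 = 0.1176  (Starbucks)
  w_3 = 0.114119·2.5412 + 0.001334·16.7812 = 0.3124  (Oracle)
  w_4 = 0.114119·1.5552 + 0.001334·15.7125 = 0.1984  (Visa)
  w_5 = 0.114119·0.4804 + 0.001334·10.4016 = 0.0687  (GE)
Σw_i=1.0000  μᵀw=0.1240
σ²=wᵀΣw=λ₁·μ_p+λ₂ = 0.114119·0.124 + 0.001334 = 0.015485 ≈ 0.0155


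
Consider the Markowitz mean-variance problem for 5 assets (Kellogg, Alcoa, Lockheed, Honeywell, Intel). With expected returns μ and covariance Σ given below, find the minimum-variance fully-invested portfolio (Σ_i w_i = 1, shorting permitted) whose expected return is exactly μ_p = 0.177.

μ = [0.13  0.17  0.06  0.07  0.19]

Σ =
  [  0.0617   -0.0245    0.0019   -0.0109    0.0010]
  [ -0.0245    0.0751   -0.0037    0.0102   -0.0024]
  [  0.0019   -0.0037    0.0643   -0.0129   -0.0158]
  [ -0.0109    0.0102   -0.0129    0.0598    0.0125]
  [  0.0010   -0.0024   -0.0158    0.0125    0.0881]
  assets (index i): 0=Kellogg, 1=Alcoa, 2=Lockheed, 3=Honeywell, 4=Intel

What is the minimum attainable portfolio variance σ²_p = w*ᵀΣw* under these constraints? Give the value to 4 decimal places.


u=Σ⁻¹μ = [3.5798  3.4439  1.8376  1.1349  2.3784]
v=Σ⁻¹𝟙 = [27.2215  20.9778  23.2167  20.4222  12.8794]
a=μᵀu=1.692434  b=𝟙ᵀu=12.374659  c=𝟙ᵀv=104.717579  D=ac−b²=24.095443
λ₁=(c·0.177−b)/D = (104.717579·0.177−12.374659)/24.095443 = 0.255665
λ₂=(a−b·0.177)/D = (1.692434−12.374659·0.177)/24.095443 = -0.020663
w* = 0.255665·u + -0.020663·v:
  w_0 = 0.255665·3.5798 + -0.020663·27.2215 = 0.3528  (Kellogg)
  w_1 = 0.255665·3.4439 + -0.020663·20.9778 = 0.4470  (Alcoa)
  w_2 = 0.255665·1.8376 + -0.020663·23.2167 = -0.0099  (Lockheed)
  w_3 = 0.255665·1.1349 + -0.020663·20.4222 = -0.1318  (Honeywell)
  w_4 = 0.255665·2.3784 + -0.020663·12.8794 = 0.3419  (Intel)
Σw_i=1.0000  μᵀw=0.1770
σ²=wᵀΣw=λ₁·μ_p+λ₂ = 0.255665·0.177 + -0.020663 = 0.024590 ≈ 0.0246

0.0246


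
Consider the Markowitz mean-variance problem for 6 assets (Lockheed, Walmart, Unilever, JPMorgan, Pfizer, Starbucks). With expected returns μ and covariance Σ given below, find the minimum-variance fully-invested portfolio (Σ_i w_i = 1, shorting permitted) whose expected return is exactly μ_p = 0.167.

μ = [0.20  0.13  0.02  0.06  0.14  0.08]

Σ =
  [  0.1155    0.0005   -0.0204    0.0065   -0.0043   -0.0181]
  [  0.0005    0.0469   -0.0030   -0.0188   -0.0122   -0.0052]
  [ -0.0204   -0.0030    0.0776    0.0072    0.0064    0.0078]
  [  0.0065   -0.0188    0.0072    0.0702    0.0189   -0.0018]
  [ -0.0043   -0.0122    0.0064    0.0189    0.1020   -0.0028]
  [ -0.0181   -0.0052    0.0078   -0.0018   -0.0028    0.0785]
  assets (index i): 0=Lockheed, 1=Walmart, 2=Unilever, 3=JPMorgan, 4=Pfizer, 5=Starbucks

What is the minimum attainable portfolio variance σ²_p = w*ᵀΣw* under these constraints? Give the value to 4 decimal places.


0.0278

g=Σ⁻¹μ = [2.0818  3.9275  0.5192  1.2445  1.7162  1.7975]
h=Σ⁻¹𝟙 = [12.9533  34.1196  13.2680  18.3978  10.6690  17.4697]
a=μᵀg=1.396061  b=𝟙ᵀg=11.286671  c=𝟙ᵀh=106.877410  D=ac−b²=21.818411
λ₁=(c·0.167−b)/D = (106.877410·0.167−11.286671)/21.818411 = 0.300749
λ₂=(a−b·0.167)/D = (1.396061−11.286671·0.167)/21.818411 = -0.022404
w* = 0.300749·g + -0.022404·h:
  w_0 = 0.300749·2.0818 + -0.022404·12.9533 = 0.3359  (Lockheed)
  w_1 = 0.300749·3.9275 + -0.022404·34.1196 = 0.4168  (Walmart)
  w_2 = 0.300749·0.5192 + -0.022404·13.2680 = -0.1411  (Unilever)
  w_3 = 0.300749·1.2445 + -0.022404·18.3978 = -0.0379  (JPMorgan)
  w_4 = 0.300749·1.7162 + -0.022404·10.6690 = 0.2771  (Pfizer)
  w_5 = 0.300749·1.7975 + -0.022404·17.4697 = 0.1492  (Starbucks)
Σw_i=1.0000  μᵀw=0.1670
σ²=wᵀΣw=λ₁·μ_p+λ₂ = 0.300749·0.167 + -0.022404 = 0.027821 ≈ 0.0278


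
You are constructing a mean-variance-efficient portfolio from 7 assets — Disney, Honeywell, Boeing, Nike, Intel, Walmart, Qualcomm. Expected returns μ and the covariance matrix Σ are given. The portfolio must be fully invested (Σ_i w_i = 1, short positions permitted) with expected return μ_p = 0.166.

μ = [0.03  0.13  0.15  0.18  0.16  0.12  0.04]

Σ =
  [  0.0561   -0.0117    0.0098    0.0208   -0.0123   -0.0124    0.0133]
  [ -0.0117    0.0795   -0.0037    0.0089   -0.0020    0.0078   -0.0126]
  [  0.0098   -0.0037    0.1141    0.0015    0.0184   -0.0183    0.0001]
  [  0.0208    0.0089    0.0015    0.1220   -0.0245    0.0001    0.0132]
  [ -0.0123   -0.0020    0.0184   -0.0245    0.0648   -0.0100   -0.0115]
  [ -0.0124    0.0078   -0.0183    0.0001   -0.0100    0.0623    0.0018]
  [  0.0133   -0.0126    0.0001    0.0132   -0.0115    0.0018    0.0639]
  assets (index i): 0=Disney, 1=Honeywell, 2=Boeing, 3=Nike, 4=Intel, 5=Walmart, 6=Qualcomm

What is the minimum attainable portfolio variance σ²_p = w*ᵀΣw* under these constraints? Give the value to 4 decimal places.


u=Σ⁻¹μ = [1.2590  1.6290  1.0942  1.7755  3.7215  2.8625  0.9058]
v=Σ⁻¹𝟙 = [25.5919  16.8385  6.4726  6.3609  28.1919  24.9710  16.6892]
a=μᵀu=1.708419  b=𝟙ᵀu=13.247403  c=𝟙ᵀv=125.116003  D=ac−b²=38.256868
λ₁=(c·0.166−b)/D = (125.116003·0.166−13.247403)/38.256868 = 0.196614
λ₂=(a−b·0.166)/D = (1.708419−13.247403·0.166)/38.256868 = -0.012825
w* = 0.196614·u + -0.012825·v:
  w_0 = 0.196614·1.2590 + -0.012825·25.5919 = -0.0807  (Disney)
  w_1 = 0.196614·1.6290 + -0.012825·16.8385 = 0.1043  (Honeywell)
  w_2 = 0.196614·1.0942 + -0.012825·6.4726 = 0.1321  (Boeing)
  w_3 = 0.196614·1.7755 + -0.012825·6.3609 = 0.2675  (Nike)
  w_4 = 0.196614·3.7215 + -0.012825·28.1919 = 0.3701  (Intel)
  w_5 = 0.196614·2.8625 + -0.012825·24.9710 = 0.2426  (Walmart)
  w_6 = 0.196614·0.9058 + -0.012825·16.6892 = -0.0360  (Qualcomm)
Σw_i=1.0000  μᵀw=0.1660
σ²=wᵀΣw=λ₁·μ_p+λ₂ = 0.196614·0.166 + -0.012825 = 0.019813 ≈ 0.0198

0.0198


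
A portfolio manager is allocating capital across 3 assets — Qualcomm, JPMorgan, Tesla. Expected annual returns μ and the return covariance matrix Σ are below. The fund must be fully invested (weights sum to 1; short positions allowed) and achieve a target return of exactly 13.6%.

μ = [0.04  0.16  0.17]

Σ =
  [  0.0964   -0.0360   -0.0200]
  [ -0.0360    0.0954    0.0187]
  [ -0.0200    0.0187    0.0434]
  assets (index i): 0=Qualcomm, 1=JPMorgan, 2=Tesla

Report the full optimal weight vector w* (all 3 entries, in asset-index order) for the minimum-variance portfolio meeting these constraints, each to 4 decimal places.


g=Σ⁻¹μ = [1.8517  1.5737  4.0923]
h=Σ⁻¹𝟙 = [20.8560  13.0545  27.0277]
a=μᵀg=1.021549  b=𝟙ᵀg=7.517657  c=𝟙ᵀh=60.938097  D=ac−b²=5.736079
λ₁=(c·0.136−b)/D = (60.938097·0.136−7.517657)/5.736079 = 0.134225
λ₂=(a−b·0.136)/D = (1.021549−7.517657·0.136)/5.736079 = -0.000149
w* = 0.134225·g + -0.000149·h:
  w_0 = 0.134225·1.8517 + -0.000149·20.8560 = 0.2454  (Qualcomm)
  w_1 = 0.134225·1.5737 + -0.000149·13.0545 = 0.2093  (JPMorgan)
  w_2 = 0.134225·4.0923 + -0.000149·27.0277 = 0.5453  (Tesla)
Σw_i=1.0000  μᵀw=0.1360
σ²=wᵀΣw=λ₁·μ_p+λ₂ = 0.134225·0.136 + -0.000149 = 0.018106 ≈ 0.0181

0.2454  0.2093  0.5453


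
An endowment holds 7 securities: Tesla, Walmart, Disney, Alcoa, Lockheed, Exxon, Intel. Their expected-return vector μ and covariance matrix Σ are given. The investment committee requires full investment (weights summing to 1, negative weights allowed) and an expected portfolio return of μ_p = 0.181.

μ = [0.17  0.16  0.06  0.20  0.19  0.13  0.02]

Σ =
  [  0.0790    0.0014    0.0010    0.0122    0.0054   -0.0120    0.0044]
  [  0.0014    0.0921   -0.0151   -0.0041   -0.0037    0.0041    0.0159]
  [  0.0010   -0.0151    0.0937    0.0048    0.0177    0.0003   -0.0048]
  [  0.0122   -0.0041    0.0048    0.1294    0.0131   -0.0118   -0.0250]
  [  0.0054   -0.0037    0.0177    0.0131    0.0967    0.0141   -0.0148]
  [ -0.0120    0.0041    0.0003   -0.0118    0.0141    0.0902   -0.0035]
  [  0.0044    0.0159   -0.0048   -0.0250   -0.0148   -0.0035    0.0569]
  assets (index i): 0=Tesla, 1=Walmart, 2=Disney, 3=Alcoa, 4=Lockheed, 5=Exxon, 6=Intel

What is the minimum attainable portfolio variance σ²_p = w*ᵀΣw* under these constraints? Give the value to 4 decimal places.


g=Σ⁻¹μ = [1.9624  1.6934  0.5701  1.5741  1.5116  1.6303  0.9597]
h=Σ⁻¹𝟙 = [10.7560  8.7418  10.9886  11.4431  8.1359  13.2083  23.1835]
a=μᵀg=1.471937  b=𝟙ᵀg=9.901710  c=𝟙ᵀh=86.457193  D=ac−b²=29.215671
λ₁=(c·0.181−b)/D = (86.457193·0.181−9.901710)/29.215671 = 0.196711
λ₂=(a−b·0.181)/D = (1.471937−9.901710·0.181)/29.215671 = -0.010962
w* = 0.196711·g + -0.010962·h:
  w_0 = 0.196711·1.9624 + -0.010962·10.7560 = 0.2681  (Tesla)
  w_1 = 0.196711·1.6934 + -0.010962·8.7418 = 0.2373  (Walmart)
  w_2 = 0.196711·0.5701 + -0.010962·10.9886 = -0.0083  (Disney)
  w_3 = 0.196711·1.5741 + -0.010962·11.4431 = 0.1842  (Alcoa)
  w_4 = 0.196711·1.5116 + -0.010962·8.1359 = 0.2082  (Lockheed)
  w_5 = 0.196711·1.6303 + -0.010962·13.2083 = 0.1759  (Exxon)
  w_6 = 0.196711·0.9597 + -0.010962·23.1835 = -0.0654  (Intel)
Σw_i=1.0000  μᵀw=0.1810
σ²=wᵀΣw=λ₁·μ_p+λ₂ = 0.196711·0.181 + -0.010962 = 0.024642 ≈ 0.0246

0.0246


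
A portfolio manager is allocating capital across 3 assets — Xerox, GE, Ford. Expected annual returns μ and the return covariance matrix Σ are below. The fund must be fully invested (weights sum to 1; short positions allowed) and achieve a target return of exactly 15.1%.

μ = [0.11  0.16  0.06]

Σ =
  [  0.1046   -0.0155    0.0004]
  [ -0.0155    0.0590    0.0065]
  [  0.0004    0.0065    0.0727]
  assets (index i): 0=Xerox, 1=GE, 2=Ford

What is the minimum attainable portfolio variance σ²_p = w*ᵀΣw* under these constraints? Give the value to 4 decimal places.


0.0361

x=Σ⁻¹μ = [1.5009  3.0462  0.5447]
y=Σ⁻¹𝟙 = [12.3092  18.8608  12.0011]
a=μᵀx=0.685172  b=𝟙ᵀx=5.091801  c=𝟙ᵀy=43.171076  D=ac−b²=3.653161
λ₁=(c·0.151−b)/D = (43.171076·0.151−5.091801)/3.653161 = 0.390629
λ₂=(a−b·0.151)/D = (0.685172−5.091801·0.151)/3.653161 = -0.022909
w* = 0.390629·x + -0.022909·y:
  w_0 = 0.390629·1.5009 + -0.022909·12.3092 = 0.3043  (Xerox)
  w_1 = 0.390629·3.0462 + -0.022909·18.8608 = 0.7578  (GE)
  w_2 = 0.390629·0.5447 + -0.022909·12.0011 = -0.0622  (Ford)
Σw_i=1.0000  μᵀw=0.1510
σ²=wᵀΣw=λ₁·μ_p+λ₂ = 0.390629·0.151 + -0.022909 = 0.036076 ≈ 0.0361


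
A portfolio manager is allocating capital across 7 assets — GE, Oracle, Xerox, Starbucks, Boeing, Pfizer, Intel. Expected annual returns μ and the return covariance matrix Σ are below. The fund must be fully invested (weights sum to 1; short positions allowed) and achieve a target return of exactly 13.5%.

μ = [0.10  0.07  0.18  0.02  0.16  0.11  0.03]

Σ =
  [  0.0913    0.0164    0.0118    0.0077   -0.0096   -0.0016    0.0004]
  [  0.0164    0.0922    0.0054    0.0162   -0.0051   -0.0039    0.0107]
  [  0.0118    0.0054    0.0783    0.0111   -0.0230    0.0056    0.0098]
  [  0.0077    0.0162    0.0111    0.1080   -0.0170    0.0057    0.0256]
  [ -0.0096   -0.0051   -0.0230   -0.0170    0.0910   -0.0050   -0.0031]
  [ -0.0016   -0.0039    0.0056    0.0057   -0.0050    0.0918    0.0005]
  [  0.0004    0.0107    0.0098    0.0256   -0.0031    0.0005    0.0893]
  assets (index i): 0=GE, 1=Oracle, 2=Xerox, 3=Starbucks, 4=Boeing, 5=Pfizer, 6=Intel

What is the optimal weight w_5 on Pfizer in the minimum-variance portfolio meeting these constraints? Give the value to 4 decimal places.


0.1469

p=Σ⁻¹μ = [0.9178  0.6133  2.8051  0.0957  2.6831  1.2093  0.0094]
q=Σ⁻¹𝟙 = [9.2989  7.8583  13.4351  6.5037  17.8842  11.0994  7.4348]
a=μᵀp=1.204150  b=𝟙ᵀp=8.333796  c=𝟙ᵀq=73.514268  D=ac−b²=19.070054
λ₁=(c·0.135−b)/D = (73.514268·0.135−8.333796)/19.070054 = 0.083410
λ₂=(a−b·0.135)/D = (1.204150−8.333796·0.135)/19.070054 = 0.004147
w* = 0.083410·p + 0.004147·q:
  w_0 = 0.083410·0.9178 + 0.004147·9.2989 = 0.1151  (GE)
  w_1 = 0.083410·0.6133 + 0.004147·7.8583 = 0.0837  (Oracle)
  w_2 = 0.083410·2.8051 + 0.004147·13.4351 = 0.2897  (Xerox)
  w_3 = 0.083410·0.0957 + 0.004147·6.5037 = 0.0350  (Starbucks)
  w_4 = 0.083410·2.6831 + 0.004147·17.8842 = 0.2980  (Boeing)
  w_5 = 0.083410·1.2093 + 0.004147·11.0994 = 0.1469  (Pfizer)
  w_6 = 0.083410·0.0094 + 0.004147·7.4348 = 0.0316  (Intel)
Σw_i=1.0000  μᵀw=0.1350
σ²=wᵀΣw=λ₁·μ_p+λ₂ = 0.083410·0.135 + 0.004147 = 0.015408 ≈ 0.0154


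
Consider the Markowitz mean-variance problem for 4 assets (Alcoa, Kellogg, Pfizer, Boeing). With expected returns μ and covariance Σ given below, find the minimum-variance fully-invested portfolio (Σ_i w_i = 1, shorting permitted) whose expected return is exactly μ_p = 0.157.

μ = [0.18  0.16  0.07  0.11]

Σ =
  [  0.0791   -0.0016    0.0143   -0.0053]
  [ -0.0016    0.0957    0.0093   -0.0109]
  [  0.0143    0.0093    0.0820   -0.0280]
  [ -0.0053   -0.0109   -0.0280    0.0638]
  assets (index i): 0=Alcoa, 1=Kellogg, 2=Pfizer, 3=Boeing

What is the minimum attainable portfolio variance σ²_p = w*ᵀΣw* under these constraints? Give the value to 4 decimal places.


0.0255

g=Σ⁻¹μ = [2.2857  1.9096  1.1803  2.7583]
h=Σ⁻¹𝟙 = [11.4230  11.9205  17.9060  26.5179]
a=μᵀg=1.102981  b=𝟙ᵀg=8.133826  c=𝟙ᵀh=67.767509  D=ac−b²=8.587161
λ₁=(c·0.157−b)/D = (67.767509·0.157−8.133826)/8.587161 = 0.291793
λ₂=(a−b·0.157)/D = (1.102981−8.133826·0.157)/8.587161 = -0.020266
w* = 0.291793·g + -0.020266·h:
  w_0 = 0.291793·2.2857 + -0.020266·11.4230 = 0.4354  (Alcoa)
  w_1 = 0.291793·1.9096 + -0.020266·11.9205 = 0.3156  (Kellogg)
  w_2 = 0.291793·1.1803 + -0.020266·17.9060 = -0.0185  (Pfizer)
  w_3 = 0.291793·2.7583 + -0.020266·26.5179 = 0.2674  (Boeing)
Σw_i=1.0000  μᵀw=0.1570
σ²=wᵀΣw=λ₁·μ_p+λ₂ = 0.291793·0.157 + -0.020266 = 0.025545 ≈ 0.0255


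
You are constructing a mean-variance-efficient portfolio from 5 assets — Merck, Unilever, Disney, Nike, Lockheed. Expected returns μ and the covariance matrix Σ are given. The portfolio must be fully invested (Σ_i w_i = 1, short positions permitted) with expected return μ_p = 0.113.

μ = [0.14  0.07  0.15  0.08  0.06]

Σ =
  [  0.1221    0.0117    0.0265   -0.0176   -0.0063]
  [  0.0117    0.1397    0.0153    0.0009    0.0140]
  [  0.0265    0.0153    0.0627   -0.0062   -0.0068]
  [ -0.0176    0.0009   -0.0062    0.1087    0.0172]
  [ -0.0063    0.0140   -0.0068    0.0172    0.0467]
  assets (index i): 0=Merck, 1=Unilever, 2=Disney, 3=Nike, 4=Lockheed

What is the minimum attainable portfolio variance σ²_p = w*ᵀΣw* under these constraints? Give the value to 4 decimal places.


0.0210

u=Σ⁻¹μ = [0.8378  0.0348  2.2615  0.7738  1.4317]
v=Σ⁻¹𝟙 = [6.7814  2.7574  15.4488  7.8556  20.8577]
a=μᵀu=0.606768  b=𝟙ᵀu=5.339645  c=𝟙ᵀv=53.700914  D=ac−b²=4.072198
λ₁=(c·0.113−b)/D = (53.700914·0.113−5.339645)/4.072198 = 0.178910
λ₂=(a−b·0.113)/D = (0.606768−5.339645·0.113)/4.072198 = 0.000832
w* = 0.178910·u + 0.000832·v:
  w_0 = 0.178910·0.8378 + 0.000832·6.7814 = 0.1555  (Merck)
  w_1 = 0.178910·0.0348 + 0.000832·2.7574 = 0.0085  (Unilever)
  w_2 = 0.178910·2.2615 + 0.000832·15.4488 = 0.4175  (Disney)
  w_3 = 0.178910·0.7738 + 0.000832·7.8556 = 0.1450  (Nike)
  w_4 = 0.178910·1.4317 + 0.000832·20.8577 = 0.2735  (Lockheed)
Σw_i=1.0000  μᵀw=0.1130
σ²=wᵀΣw=λ₁·μ_p+λ₂ = 0.178910·0.113 + 0.000832 = 0.021049 ≈ 0.0210


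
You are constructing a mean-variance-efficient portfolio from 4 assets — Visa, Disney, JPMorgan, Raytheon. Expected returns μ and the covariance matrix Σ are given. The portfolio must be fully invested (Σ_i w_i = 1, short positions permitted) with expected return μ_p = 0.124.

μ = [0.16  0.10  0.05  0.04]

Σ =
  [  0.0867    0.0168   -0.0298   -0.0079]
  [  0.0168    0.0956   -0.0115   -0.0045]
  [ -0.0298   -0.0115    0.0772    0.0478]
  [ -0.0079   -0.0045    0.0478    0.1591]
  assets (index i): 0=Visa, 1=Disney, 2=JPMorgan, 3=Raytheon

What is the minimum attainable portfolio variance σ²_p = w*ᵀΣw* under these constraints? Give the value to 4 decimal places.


u=Σ⁻¹μ = [2.2632  0.8502  1.7295  -0.1318]
v=Σ⁻¹𝟙 = [16.5910  10.0147  19.9912  1.3863]
a=μᵀu=0.528325  b=𝟙ᵀu=4.711043  c=𝟙ᵀv=47.983173  D=ac−b²=3.156780
λ₁=(c·0.124−b)/D = (47.983173·0.124−4.711043)/3.156780 = 0.392447
λ₂=(a−b·0.124)/D = (0.528325−4.711043·0.124)/3.156780 = -0.017690
w* = 0.392447·u + -0.017690·v:
  w_0 = 0.392447·2.2632 + -0.017690·16.5910 = 0.5947  (Visa)
  w_1 = 0.392447·0.8502 + -0.017690·10.0147 = 0.1565  (Disney)
  w_2 = 0.392447·1.7295 + -0.017690·19.9912 = 0.3251  (JPMorgan)
  w_3 = 0.392447·-0.1318 + -0.017690·1.3863 = -0.0762  (Raytheon)
Σw_i=1.0000  μᵀw=0.1240
σ²=wᵀΣw=λ₁·μ_p+λ₂ = 0.392447·0.124 + -0.017690 = 0.030973 ≈ 0.0310

0.0310


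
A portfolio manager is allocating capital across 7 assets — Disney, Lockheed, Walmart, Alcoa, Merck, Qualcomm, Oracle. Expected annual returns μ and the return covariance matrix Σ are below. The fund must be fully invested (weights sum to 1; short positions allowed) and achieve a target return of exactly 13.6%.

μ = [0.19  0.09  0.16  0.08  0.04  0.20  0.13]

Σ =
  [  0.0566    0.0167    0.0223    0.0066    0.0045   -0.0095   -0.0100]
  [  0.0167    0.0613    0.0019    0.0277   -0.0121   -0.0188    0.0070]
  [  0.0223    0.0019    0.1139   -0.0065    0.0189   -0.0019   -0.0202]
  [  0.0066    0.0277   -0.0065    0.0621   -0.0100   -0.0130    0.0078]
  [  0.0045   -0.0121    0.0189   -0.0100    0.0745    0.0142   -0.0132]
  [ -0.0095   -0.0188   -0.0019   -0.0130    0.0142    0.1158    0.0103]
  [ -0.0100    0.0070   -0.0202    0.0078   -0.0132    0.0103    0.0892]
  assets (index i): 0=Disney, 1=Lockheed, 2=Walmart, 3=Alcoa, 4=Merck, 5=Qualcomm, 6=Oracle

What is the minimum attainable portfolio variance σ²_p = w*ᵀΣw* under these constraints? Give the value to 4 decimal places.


0.0127

u=Σ⁻¹μ = [3.2664  0.5296  1.1259  1.0639  0.2021  2.0396  1.7384]
v=Σ⁻¹𝟙 = [12.9951  11.0529  6.8540  13.3638  14.9048  10.1050  13.2226]
a=μᵀu=1.575510  b=𝟙ᵀu=9.965708  c=𝟙ᵀv=82.498252  D=ac−b²=30.661497
λ₁=(c·0.136−b)/D = (82.498252·0.136−9.965708)/30.661497 = 0.040900
λ₂=(a−b·0.136)/D = (1.575510−9.965708·0.136)/30.661497 = 0.007181
w* = 0.040900·u + 0.007181·v:
  w_0 = 0.040900·3.2664 + 0.007181·12.9951 = 0.2269  (Disney)
  w_1 = 0.040900·0.5296 + 0.007181·11.0529 = 0.1010  (Lockheed)
  w_2 = 0.040900·1.1259 + 0.007181·6.8540 = 0.0953  (Walmart)
  w_3 = 0.040900·1.0639 + 0.007181·13.3638 = 0.1395  (Alcoa)
  w_4 = 0.040900·0.2021 + 0.007181·14.9048 = 0.1153  (Merck)
  w_5 = 0.040900·2.0396 + 0.007181·10.1050 = 0.1560  (Qualcomm)
  w_6 = 0.040900·1.7384 + 0.007181·13.2226 = 0.1660  (Oracle)
Σw_i=1.0000  μᵀw=0.1360
σ²=wᵀΣw=λ₁·μ_p+λ₂ = 0.040900·0.136 + 0.007181 = 0.012743 ≈ 0.0127


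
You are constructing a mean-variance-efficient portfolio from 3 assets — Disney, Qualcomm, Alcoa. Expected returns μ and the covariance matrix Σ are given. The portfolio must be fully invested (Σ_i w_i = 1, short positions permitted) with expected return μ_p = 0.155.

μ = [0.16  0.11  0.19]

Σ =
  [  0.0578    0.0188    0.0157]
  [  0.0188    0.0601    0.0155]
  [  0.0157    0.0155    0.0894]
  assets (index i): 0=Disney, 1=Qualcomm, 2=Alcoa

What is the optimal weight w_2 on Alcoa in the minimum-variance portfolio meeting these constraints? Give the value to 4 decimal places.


0.2970

x=Σ⁻¹μ = [2.0786  0.7601  1.6285]
y=Σ⁻¹𝟙 = [11.7311  11.1127  7.1988]
a=μᵀx=0.725594  b=𝟙ᵀx=4.467154  c=𝟙ᵀy=30.042652  D=ac−b²=1.843313
λ₁=(c·0.155−b)/D = (30.042652·0.155−4.467154)/1.843313 = 0.102781
λ₂=(a−b·0.155)/D = (0.725594−4.467154·0.155)/1.843313 = 0.018003
w* = 0.102781·x + 0.018003·y:
  w_0 = 0.102781·2.0786 + 0.018003·11.7311 = 0.4248  (Disney)
  w_1 = 0.102781·0.7601 + 0.018003·11.1127 = 0.2782  (Qualcomm)
  w_2 = 0.102781·1.6285 + 0.018003·7.1988 = 0.2970  (Alcoa)
Σw_i=1.0000  μᵀw=0.1550
σ²=wᵀΣw=λ₁·μ_p+λ₂ = 0.102781·0.155 + 0.018003 = 0.033934 ≈ 0.0339


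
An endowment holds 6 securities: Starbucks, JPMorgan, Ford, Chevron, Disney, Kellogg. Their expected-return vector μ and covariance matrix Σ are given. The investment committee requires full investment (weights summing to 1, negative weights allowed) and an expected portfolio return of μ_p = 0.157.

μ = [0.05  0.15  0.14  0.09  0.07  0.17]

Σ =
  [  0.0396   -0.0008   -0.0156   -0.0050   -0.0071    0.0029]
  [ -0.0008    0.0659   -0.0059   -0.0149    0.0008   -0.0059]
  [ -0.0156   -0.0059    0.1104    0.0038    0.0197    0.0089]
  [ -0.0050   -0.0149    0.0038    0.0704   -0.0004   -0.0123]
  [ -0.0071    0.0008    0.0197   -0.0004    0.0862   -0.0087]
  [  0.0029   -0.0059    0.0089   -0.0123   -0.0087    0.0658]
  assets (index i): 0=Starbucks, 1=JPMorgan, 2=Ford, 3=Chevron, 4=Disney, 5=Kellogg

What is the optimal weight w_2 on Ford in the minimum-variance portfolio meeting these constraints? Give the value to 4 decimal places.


0.1148

g=Σ⁻¹μ = [2.0795  3.2822  1.2032  2.6294  1.0181  3.2496]
h=Σ⁻¹𝟙 = [33.8198  23.8118  10.0448  24.8522  14.1041  20.9939]
a=μᵀg=1.625101  b=𝟙ᵀg=13.461987  c=𝟙ᵀh=127.626676  D=ac−b²=26.181216
λ₁=(c·0.157−b)/D = (127.626676·0.157−13.461987)/26.181216 = 0.251150
λ₂=(a−b·0.157)/D = (1.625101−13.461987·0.157)/26.181216 = -0.018656
w* = 0.251150·g + -0.018656·h:
  w_0 = 0.251150·2.0795 + -0.018656·33.8198 = -0.1087  (Starbucks)
  w_1 = 0.251150·3.2822 + -0.018656·23.8118 = 0.3801  (JPMorgan)
  w_2 = 0.251150·1.2032 + -0.018656·10.0448 = 0.1148  (Ford)
  w_3 = 0.251150·2.6294 + -0.018656·24.8522 = 0.1967  (Chevron)
  w_4 = 0.251150·1.0181 + -0.018656·14.1041 = -0.0074  (Disney)
  w_5 = 0.251150·3.2496 + -0.018656·20.9939 = 0.4245  (Kellogg)
Σw_i=1.0000  μᵀw=0.1570
σ²=wᵀΣw=λ₁·μ_p+λ₂ = 0.251150·0.157 + -0.018656 = 0.020775 ≈ 0.0208


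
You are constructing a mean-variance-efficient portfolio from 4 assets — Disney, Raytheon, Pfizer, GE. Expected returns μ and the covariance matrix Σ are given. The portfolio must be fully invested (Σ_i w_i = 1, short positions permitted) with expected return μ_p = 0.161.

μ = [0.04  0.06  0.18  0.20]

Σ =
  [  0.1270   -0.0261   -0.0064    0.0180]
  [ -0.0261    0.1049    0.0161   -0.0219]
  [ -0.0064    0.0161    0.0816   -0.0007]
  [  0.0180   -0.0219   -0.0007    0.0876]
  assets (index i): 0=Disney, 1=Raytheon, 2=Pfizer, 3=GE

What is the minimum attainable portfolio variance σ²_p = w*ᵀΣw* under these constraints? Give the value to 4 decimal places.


0.0281

p=Σ⁻¹μ = [0.2414  0.8251  2.0831  2.4564]
q=Σ⁻¹𝟙 = [9.2369  12.8898  10.5462  12.8243]
a=μᵀp=0.925406  b=𝟙ᵀp=5.606025  c=𝟙ᵀq=45.497102  D=ac−b²=10.675779
λ₁=(c·0.161−b)/D = (45.497102·0.161−5.606025)/10.675779 = 0.161019
λ₂=(a−b·0.161)/D = (0.925406−5.606025·0.161)/10.675779 = 0.002139
w* = 0.161019·p + 0.002139·q:
  w_0 = 0.161019·0.2414 + 0.002139·9.2369 = 0.0586  (Disney)
  w_1 = 0.161019·0.8251 + 0.002139·12.8898 = 0.1604  (Raytheon)
  w_2 = 0.161019·2.0831 + 0.002139·10.5462 = 0.3580  (Pfizer)
  w_3 = 0.161019·2.4564 + 0.002139·12.8243 = 0.4230  (GE)
Σw_i=1.0000  μᵀw=0.1610
σ²=wᵀΣw=λ₁·μ_p+λ₂ = 0.161019·0.161 + 0.002139 = 0.028063 ≈ 0.0281


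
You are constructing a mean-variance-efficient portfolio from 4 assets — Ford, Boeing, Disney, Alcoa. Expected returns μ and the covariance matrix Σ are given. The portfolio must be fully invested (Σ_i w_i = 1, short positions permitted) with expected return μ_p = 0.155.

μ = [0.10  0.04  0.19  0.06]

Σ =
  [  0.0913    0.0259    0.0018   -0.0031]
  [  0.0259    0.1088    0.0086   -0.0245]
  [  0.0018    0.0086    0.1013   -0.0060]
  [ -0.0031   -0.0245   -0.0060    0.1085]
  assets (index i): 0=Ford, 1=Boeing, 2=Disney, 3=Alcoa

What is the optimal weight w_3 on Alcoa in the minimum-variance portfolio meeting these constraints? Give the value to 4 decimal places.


0.1312

p=Σ⁻¹μ = [1.0452  0.1310  1.8884  0.7169]
q=Σ⁻¹𝟙 = [8.5913  9.0959  9.6605  12.0502]
a=μᵀp=0.511568  b=𝟙ᵀp=3.781476  c=𝟙ᵀq=39.397905  D=ac−b²=5.855164
λ₁=(c·0.155−b)/D = (39.397905·0.155−3.781476)/5.855164 = 0.397119
λ₂=(a−b·0.155)/D = (0.511568−3.781476·0.155)/5.855164 = -0.012734
w* = 0.397119·p + -0.012734·q:
  w_0 = 0.397119·1.0452 + -0.012734·8.5913 = 0.3057  (Ford)
  w_1 = 0.397119·0.1310 + -0.012734·9.0959 = -0.0638  (Boeing)
  w_2 = 0.397119·1.8884 + -0.012734·9.6605 = 0.6269  (Disney)
  w_3 = 0.397119·0.7169 + -0.012734·12.0502 = 0.1312  (Alcoa)
Σw_i=1.0000  μᵀw=0.1550
σ²=wᵀΣw=λ₁·μ_p+λ₂ = 0.397119·0.155 + -0.012734 = 0.048819 ≈ 0.0488


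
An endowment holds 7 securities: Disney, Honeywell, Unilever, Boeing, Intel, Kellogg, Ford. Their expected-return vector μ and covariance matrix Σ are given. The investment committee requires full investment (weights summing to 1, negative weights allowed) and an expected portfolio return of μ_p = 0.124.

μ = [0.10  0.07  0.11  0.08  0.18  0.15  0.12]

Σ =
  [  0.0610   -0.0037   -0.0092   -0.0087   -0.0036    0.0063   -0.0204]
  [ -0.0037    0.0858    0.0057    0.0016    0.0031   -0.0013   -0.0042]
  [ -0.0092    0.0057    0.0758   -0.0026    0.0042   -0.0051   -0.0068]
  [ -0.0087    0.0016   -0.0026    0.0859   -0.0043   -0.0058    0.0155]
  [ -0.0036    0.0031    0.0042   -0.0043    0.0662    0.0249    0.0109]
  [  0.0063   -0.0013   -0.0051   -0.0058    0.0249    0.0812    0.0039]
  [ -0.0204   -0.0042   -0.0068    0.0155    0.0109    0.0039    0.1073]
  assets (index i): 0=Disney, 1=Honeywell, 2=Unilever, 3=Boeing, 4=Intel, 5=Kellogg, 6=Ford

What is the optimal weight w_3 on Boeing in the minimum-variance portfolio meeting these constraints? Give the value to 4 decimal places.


0.0974

g=Σ⁻¹μ = [2.5824  0.7892  1.8230  1.1777  2.1363  1.1394  1.3272]
h=Σ⁻¹𝟙 = [25.4236  11.7370  16.9799  13.3904  10.3934  8.7718  12.3798]
a=μᵀg=1.322928  b=𝟙ᵀg=10.975142  c=𝟙ᵀh=99.075999  D=ac−b²=10.616654
λ₁=(c·0.124−b)/D = (99.075999·0.124−10.975142)/10.616654 = 0.123418
λ₂=(a−b·0.124)/D = (1.322928−10.975142·0.124)/10.616654 = -0.003578
w* = 0.123418·g + -0.003578·h:
  w_0 = 0.123418·2.5824 + -0.003578·25.4236 = 0.2277  (Disney)
  w_1 = 0.123418·0.7892 + -0.003578·11.7370 = 0.0554  (Honeywell)
  w_2 = 0.123418·1.8230 + -0.003578·16.9799 = 0.1642  (Unilever)
  w_3 = 0.123418·1.1777 + -0.003578·13.3904 = 0.0974  (Boeing)
  w_4 = 0.123418·2.1363 + -0.003578·10.3934 = 0.2265  (Intel)
  w_5 = 0.123418·1.1394 + -0.003578·8.7718 = 0.1092  (Kellogg)
  w_6 = 0.123418·1.3272 + -0.003578·12.3798 = 0.1195  (Ford)
Σw_i=1.0000  μᵀw=0.1240
σ²=wᵀΣw=λ₁·μ_p+λ₂ = 0.123418·0.124 + -0.003578 = 0.011725 ≈ 0.0117


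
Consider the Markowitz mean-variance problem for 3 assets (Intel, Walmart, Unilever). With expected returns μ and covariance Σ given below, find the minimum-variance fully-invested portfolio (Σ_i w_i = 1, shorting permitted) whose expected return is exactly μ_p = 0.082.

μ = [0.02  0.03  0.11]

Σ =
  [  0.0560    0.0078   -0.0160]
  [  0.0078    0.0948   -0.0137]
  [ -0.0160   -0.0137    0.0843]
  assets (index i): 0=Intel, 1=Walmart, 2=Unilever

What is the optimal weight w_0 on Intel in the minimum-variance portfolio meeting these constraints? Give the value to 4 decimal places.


g=Σ⁻¹μ = [0.7250  0.4764  1.5199]
h=Σ⁻¹𝟙 = [21.3495  11.3586  17.7604]
a=μᵀg=0.195984  b=𝟙ᵀg=2.721393  c=𝟙ᵀh=50.468454  D=ac−b²=2.485019
λ₁=(c·0.082−b)/D = (50.468454·0.082−2.721393)/2.485019 = 0.570225
λ₂=(a−b·0.082)/D = (0.195984−2.721393·0.082)/2.485019 = -0.010934
w* = 0.570225·g + -0.010934·h:
  w_0 = 0.570225·0.7250 + -0.010934·21.3495 = 0.1800  (Intel)
  w_1 = 0.570225·0.4764 + -0.010934·11.3586 = 0.1475  (Walmart)
  w_2 = 0.570225·1.5199 + -0.010934·17.7604 = 0.6725  (Unilever)
Σw_i=1.0000  μᵀw=0.0820
σ²=wᵀΣw=λ₁·μ_p+λ₂ = 0.570225·0.082 + -0.010934 = 0.035825 ≈ 0.0358

0.1800


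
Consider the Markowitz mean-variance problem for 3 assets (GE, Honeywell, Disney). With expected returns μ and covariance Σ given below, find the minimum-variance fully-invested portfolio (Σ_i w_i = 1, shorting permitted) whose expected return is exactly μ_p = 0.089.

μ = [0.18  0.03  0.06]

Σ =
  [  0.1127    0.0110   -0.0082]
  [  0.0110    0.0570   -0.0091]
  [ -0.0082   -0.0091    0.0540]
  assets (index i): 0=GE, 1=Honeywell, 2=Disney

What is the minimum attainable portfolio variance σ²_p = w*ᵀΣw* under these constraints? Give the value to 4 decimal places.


x=Σ⁻¹μ = [1.6592  0.4355  1.4364]
y=Σ⁻¹𝟙 = [8.6461  19.5678  23.1290]
a=μᵀx=0.397901  b=𝟙ᵀx=3.531066  c=𝟙ᵀy=51.342890  D=ac−b²=7.960974
λ₁=(c·0.089−b)/D = (51.342890·0.089−3.531066)/7.960974 = 0.130443
λ₂=(a−b·0.089)/D = (0.397901−3.531066·0.089)/7.960974 = 0.010506
w* = 0.130443·x + 0.010506·y:
  w_0 = 0.130443·1.6592 + 0.010506·8.6461 = 0.3073  (GE)
  w_1 = 0.130443·0.4355 + 0.010506·19.5678 = 0.2624  (Honeywell)
  w_2 = 0.130443·1.4364 + 0.010506·23.1290 = 0.4304  (Disney)
Σw_i=1.0000  μᵀw=0.0890
σ²=wᵀΣw=λ₁·μ_p+λ₂ = 0.130443·0.089 + 0.010506 = 0.022115 ≈ 0.0221

0.0221


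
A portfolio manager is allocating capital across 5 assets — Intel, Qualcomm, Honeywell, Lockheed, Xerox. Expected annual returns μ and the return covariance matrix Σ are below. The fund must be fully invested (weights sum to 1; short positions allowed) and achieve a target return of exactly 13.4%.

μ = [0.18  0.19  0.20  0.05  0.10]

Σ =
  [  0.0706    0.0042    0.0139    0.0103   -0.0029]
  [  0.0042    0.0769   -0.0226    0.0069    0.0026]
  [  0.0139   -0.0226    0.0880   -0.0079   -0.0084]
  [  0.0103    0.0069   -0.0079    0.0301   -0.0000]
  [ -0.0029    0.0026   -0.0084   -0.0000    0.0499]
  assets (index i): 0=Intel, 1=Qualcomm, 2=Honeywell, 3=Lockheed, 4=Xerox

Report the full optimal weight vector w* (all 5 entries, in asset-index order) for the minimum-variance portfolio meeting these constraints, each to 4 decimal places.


0.0880  0.1932  0.2267  0.2620  0.2301

x=Σ⁻¹μ = [1.6695  3.1146  3.1527  1.2033  2.4695]
y=Σ⁻¹𝟙 = [5.5931  14.6606  19.3939  33.0380  22.8659]
a=μᵀx=1.829927  b=𝟙ᵀx=11.609525  c=𝟙ᵀy=95.551464  D=ac−b²=40.071152
λ₁=(c·0.134−b)/D = (95.551464·0.134−11.609525)/40.071152 = 0.029806
λ₂=(a−b·0.134)/D = (1.829927−11.609525·0.134)/40.071152 = 0.006844
w* = 0.029806·x + 0.006844·y:
  w_0 = 0.029806·1.6695 + 0.006844·5.5931 = 0.0880  (Intel)
  w_1 = 0.029806·3.1146 + 0.006844·14.6606 = 0.1932  (Qualcomm)
  w_2 = 0.029806·3.1527 + 0.006844·19.3939 = 0.2267  (Honeywell)
  w_3 = 0.029806·1.2033 + 0.006844·33.0380 = 0.2620  (Lockheed)
  w_4 = 0.029806·2.4695 + 0.006844·22.8659 = 0.2301  (Xerox)
Σw_i=1.0000  μᵀw=0.1340
σ²=wᵀΣw=λ₁·μ_p+λ₂ = 0.029806·0.134 + 0.006844 = 0.010838 ≈ 0.0108
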